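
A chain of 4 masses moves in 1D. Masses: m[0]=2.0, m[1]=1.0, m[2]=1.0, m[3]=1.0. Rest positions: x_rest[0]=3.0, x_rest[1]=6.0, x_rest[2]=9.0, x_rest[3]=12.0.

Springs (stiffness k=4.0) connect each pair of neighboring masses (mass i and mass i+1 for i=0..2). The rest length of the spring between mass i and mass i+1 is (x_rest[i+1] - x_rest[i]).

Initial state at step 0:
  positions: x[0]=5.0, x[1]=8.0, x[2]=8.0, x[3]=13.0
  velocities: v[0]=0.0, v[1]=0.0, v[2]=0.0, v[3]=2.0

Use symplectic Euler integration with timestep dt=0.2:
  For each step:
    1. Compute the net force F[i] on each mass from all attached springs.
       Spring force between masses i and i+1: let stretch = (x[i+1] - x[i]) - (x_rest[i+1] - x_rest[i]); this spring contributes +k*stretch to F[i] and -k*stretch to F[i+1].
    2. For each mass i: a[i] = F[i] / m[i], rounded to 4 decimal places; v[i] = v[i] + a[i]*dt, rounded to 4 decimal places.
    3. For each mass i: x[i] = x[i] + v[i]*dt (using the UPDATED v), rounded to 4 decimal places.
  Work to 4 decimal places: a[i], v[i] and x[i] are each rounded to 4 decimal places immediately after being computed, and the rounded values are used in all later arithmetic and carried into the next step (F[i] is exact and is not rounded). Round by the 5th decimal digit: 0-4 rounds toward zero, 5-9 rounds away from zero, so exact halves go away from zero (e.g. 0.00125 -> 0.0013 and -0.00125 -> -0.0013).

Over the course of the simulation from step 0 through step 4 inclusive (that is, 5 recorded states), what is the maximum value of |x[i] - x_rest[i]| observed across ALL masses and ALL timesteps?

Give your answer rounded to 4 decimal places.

Answer: 2.9841

Derivation:
Step 0: x=[5.0000 8.0000 8.0000 13.0000] v=[0.0000 0.0000 0.0000 2.0000]
Step 1: x=[5.0000 7.5200 8.8000 13.0800] v=[0.0000 -2.4000 4.0000 0.4000]
Step 2: x=[4.9616 6.8416 10.0800 12.9552] v=[-0.1920 -3.3920 6.4000 -0.6240]
Step 3: x=[4.8336 6.3805 11.3019 12.8504] v=[-0.6400 -2.3053 6.1094 -0.5242]
Step 4: x=[4.5894 6.4594 11.9841 12.9778] v=[-1.2212 0.3943 3.4111 0.6370]
Max displacement = 2.9841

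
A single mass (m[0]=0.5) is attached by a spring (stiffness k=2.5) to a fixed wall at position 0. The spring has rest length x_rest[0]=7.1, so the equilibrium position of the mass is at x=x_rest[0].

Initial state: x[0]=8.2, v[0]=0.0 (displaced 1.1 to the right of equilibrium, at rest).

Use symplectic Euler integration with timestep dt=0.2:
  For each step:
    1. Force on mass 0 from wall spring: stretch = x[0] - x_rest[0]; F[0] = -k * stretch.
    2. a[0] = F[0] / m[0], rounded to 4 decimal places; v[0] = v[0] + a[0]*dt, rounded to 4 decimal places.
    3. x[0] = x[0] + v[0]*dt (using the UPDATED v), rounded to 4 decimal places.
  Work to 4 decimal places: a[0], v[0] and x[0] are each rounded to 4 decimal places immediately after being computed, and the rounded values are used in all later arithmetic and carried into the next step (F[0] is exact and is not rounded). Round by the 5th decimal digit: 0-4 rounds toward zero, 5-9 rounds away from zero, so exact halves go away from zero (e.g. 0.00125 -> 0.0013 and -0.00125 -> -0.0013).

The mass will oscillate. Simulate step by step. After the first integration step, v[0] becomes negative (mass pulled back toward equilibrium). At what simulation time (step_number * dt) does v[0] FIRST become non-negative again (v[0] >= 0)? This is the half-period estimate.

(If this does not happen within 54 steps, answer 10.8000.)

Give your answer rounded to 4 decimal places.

Answer: 1.4000

Derivation:
Step 0: x=[8.2000] v=[0.0000]
Step 1: x=[7.9800] v=[-1.1000]
Step 2: x=[7.5840] v=[-1.9800]
Step 3: x=[7.0912] v=[-2.4640]
Step 4: x=[6.6002] v=[-2.4552]
Step 5: x=[6.2091] v=[-1.9554]
Step 6: x=[5.9962] v=[-1.0645]
Step 7: x=[6.0041] v=[0.0393]
First v>=0 after going negative at step 7, time=1.4000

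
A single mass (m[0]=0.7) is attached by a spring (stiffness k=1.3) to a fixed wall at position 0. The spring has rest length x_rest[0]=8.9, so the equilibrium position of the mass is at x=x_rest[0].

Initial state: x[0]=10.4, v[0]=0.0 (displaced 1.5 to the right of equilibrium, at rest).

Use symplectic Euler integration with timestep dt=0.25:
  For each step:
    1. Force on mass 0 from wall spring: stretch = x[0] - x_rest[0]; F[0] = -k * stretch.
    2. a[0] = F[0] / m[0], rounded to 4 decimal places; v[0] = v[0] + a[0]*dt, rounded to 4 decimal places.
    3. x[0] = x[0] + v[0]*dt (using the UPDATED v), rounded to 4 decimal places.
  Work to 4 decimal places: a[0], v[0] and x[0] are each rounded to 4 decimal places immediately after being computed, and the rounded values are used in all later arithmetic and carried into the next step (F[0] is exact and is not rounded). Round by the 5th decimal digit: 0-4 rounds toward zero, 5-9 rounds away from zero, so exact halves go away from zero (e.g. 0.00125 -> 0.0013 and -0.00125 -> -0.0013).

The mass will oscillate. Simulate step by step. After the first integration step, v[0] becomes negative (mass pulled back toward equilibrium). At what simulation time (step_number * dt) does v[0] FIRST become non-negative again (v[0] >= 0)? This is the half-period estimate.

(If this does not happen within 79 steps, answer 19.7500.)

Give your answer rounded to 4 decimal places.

Answer: 2.5000

Derivation:
Step 0: x=[10.4000] v=[0.0000]
Step 1: x=[10.2259] v=[-0.6964]
Step 2: x=[9.8979] v=[-1.3120]
Step 3: x=[9.4541] v=[-1.7753]
Step 4: x=[8.9460] v=[-2.0326]
Step 5: x=[8.4325] v=[-2.0540]
Step 6: x=[7.9733] v=[-1.8370]
Step 7: x=[7.6216] v=[-1.4068]
Step 8: x=[7.4183] v=[-0.8133]
Step 9: x=[7.3870] v=[-0.1254]
Step 10: x=[7.5313] v=[0.5771]
First v>=0 after going negative at step 10, time=2.5000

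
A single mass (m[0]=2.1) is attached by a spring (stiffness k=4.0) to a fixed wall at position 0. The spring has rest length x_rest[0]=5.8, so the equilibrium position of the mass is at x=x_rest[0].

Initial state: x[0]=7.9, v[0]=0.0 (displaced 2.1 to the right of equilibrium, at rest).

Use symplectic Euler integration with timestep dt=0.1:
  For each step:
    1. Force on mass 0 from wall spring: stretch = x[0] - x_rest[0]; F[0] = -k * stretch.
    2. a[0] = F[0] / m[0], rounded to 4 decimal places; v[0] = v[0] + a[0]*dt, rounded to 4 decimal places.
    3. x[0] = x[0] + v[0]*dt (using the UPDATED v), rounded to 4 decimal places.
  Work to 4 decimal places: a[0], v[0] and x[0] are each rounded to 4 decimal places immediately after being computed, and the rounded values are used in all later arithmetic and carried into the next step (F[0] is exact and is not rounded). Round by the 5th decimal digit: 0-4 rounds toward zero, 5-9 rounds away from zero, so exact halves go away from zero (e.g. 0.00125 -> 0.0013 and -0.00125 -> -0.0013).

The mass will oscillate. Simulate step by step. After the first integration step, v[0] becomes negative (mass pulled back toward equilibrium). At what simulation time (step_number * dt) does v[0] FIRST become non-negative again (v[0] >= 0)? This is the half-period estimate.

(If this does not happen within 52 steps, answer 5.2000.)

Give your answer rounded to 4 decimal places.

Step 0: x=[7.9000] v=[0.0000]
Step 1: x=[7.8600] v=[-0.4000]
Step 2: x=[7.7808] v=[-0.7924]
Step 3: x=[7.6638] v=[-1.1697]
Step 4: x=[7.5113] v=[-1.5247]
Step 5: x=[7.3262] v=[-1.8507]
Step 6: x=[7.1121] v=[-2.1414]
Step 7: x=[6.8730] v=[-2.3913]
Step 8: x=[6.6134] v=[-2.5957]
Step 9: x=[6.3383] v=[-2.7506]
Step 10: x=[6.0530] v=[-2.8531]
Step 11: x=[5.7629] v=[-2.9013]
Step 12: x=[5.4735] v=[-2.8942]
Step 13: x=[5.1903] v=[-2.8320]
Step 14: x=[4.9187] v=[-2.7159]
Step 15: x=[4.6639] v=[-2.5480]
Step 16: x=[4.4307] v=[-2.3316]
Step 17: x=[4.2236] v=[-2.0708]
Step 18: x=[4.0466] v=[-1.7705]
Step 19: x=[3.9030] v=[-1.4365]
Step 20: x=[3.7955] v=[-1.0752]
Step 21: x=[3.7262] v=[-0.6934]
Step 22: x=[3.6964] v=[-0.2984]
Step 23: x=[3.7066] v=[0.1023]
First v>=0 after going negative at step 23, time=2.3000

Answer: 2.3000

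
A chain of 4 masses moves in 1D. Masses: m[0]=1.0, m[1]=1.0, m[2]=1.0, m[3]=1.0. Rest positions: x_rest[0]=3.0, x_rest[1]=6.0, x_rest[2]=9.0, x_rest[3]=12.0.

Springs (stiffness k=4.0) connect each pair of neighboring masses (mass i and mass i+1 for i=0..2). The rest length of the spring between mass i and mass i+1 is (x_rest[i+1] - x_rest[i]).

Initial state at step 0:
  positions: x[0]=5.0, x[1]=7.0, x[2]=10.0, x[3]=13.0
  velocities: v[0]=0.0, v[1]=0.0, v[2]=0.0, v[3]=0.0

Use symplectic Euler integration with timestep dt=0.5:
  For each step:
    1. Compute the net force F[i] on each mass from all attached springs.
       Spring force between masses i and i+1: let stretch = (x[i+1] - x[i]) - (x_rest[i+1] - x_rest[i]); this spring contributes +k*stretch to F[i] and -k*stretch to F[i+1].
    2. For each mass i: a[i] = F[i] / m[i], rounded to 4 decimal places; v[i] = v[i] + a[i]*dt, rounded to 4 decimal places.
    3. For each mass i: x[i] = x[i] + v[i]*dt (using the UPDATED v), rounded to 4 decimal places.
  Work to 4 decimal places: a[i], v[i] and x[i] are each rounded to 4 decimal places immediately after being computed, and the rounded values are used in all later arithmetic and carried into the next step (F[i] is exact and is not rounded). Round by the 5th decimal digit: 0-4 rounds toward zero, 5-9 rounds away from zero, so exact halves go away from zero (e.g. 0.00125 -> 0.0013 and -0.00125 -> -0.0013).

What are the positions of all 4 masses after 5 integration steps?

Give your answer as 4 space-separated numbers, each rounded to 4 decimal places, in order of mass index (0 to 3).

Step 0: x=[5.0000 7.0000 10.0000 13.0000] v=[0.0000 0.0000 0.0000 0.0000]
Step 1: x=[4.0000 8.0000 10.0000 13.0000] v=[-2.0000 2.0000 0.0000 0.0000]
Step 2: x=[4.0000 7.0000 11.0000 13.0000] v=[0.0000 -2.0000 2.0000 0.0000]
Step 3: x=[4.0000 7.0000 10.0000 14.0000] v=[0.0000 0.0000 -2.0000 2.0000]
Step 4: x=[4.0000 7.0000 10.0000 14.0000] v=[0.0000 0.0000 0.0000 0.0000]
Step 5: x=[4.0000 7.0000 11.0000 13.0000] v=[0.0000 0.0000 2.0000 -2.0000]

Answer: 4.0000 7.0000 11.0000 13.0000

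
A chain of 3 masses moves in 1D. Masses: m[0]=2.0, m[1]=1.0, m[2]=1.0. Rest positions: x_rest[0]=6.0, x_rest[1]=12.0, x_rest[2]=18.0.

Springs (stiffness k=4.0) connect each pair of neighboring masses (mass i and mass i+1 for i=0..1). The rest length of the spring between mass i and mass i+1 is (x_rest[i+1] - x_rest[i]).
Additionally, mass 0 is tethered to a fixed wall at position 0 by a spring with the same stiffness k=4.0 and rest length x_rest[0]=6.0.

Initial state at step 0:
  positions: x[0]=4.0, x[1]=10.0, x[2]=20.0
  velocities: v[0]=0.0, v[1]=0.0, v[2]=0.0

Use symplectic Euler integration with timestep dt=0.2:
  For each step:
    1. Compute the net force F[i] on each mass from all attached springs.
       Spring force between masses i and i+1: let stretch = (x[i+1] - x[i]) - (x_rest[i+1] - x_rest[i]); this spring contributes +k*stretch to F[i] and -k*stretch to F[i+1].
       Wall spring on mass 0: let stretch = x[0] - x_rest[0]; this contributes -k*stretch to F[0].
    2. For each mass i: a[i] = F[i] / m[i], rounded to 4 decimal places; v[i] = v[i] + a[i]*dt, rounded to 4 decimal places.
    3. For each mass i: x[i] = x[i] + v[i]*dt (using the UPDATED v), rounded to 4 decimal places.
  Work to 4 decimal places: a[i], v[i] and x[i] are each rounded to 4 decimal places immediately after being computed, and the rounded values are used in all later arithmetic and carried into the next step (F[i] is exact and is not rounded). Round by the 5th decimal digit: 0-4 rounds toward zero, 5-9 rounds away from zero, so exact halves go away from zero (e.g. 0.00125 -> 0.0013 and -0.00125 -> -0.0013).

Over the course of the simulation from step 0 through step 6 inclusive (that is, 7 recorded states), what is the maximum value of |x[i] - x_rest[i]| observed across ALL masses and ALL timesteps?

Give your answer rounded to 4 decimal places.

Step 0: x=[4.0000 10.0000 20.0000] v=[0.0000 0.0000 0.0000]
Step 1: x=[4.1600 10.6400 19.3600] v=[0.8000 3.2000 -3.2000]
Step 2: x=[4.5056 11.6384 18.2848] v=[1.7280 4.9920 -5.3760]
Step 3: x=[5.0614 12.5590 17.1062] v=[2.7789 4.6029 -5.8931]
Step 4: x=[5.8121 13.0075 16.1600] v=[3.7534 2.2426 -4.7309]
Step 5: x=[6.6734 12.8092 15.6694] v=[4.3067 -0.9917 -2.4529]
Step 6: x=[7.4917 12.0868 15.6812] v=[4.0917 -3.6122 0.0589]
Max displacement = 2.3306

Answer: 2.3306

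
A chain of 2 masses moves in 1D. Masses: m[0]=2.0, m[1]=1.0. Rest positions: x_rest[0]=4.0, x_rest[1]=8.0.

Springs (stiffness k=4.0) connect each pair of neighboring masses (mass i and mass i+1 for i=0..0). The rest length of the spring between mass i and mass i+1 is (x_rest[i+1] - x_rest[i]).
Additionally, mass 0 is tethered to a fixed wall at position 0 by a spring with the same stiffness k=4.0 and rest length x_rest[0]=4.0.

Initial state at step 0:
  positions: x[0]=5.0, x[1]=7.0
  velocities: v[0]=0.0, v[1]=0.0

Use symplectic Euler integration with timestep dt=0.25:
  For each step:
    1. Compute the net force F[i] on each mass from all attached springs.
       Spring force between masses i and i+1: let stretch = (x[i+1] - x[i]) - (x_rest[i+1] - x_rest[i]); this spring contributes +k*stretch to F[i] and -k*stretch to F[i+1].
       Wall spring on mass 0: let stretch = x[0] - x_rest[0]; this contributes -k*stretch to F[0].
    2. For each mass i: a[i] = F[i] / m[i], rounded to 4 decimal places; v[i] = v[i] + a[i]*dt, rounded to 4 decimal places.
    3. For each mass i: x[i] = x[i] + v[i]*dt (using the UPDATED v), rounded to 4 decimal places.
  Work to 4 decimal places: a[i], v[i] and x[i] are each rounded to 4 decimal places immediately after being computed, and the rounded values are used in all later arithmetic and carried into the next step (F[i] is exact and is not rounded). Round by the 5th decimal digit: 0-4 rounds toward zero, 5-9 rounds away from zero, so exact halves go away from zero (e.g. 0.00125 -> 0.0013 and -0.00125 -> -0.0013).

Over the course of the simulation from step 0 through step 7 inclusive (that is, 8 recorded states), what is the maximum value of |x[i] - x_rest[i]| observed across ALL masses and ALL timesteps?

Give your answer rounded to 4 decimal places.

Step 0: x=[5.0000 7.0000] v=[0.0000 0.0000]
Step 1: x=[4.6250 7.5000] v=[-1.5000 2.0000]
Step 2: x=[4.0313 8.2813] v=[-2.3750 3.1250]
Step 3: x=[3.4649 9.0001] v=[-2.2657 2.8750]
Step 4: x=[3.1573 9.3351] v=[-1.2306 1.3398]
Step 5: x=[3.2272 9.1256] v=[0.2797 -0.8380]
Step 6: x=[3.6310 8.4415] v=[1.6153 -2.7364]
Step 7: x=[4.1823 7.5548] v=[2.2051 -3.5469]
Max displacement = 1.3351

Answer: 1.3351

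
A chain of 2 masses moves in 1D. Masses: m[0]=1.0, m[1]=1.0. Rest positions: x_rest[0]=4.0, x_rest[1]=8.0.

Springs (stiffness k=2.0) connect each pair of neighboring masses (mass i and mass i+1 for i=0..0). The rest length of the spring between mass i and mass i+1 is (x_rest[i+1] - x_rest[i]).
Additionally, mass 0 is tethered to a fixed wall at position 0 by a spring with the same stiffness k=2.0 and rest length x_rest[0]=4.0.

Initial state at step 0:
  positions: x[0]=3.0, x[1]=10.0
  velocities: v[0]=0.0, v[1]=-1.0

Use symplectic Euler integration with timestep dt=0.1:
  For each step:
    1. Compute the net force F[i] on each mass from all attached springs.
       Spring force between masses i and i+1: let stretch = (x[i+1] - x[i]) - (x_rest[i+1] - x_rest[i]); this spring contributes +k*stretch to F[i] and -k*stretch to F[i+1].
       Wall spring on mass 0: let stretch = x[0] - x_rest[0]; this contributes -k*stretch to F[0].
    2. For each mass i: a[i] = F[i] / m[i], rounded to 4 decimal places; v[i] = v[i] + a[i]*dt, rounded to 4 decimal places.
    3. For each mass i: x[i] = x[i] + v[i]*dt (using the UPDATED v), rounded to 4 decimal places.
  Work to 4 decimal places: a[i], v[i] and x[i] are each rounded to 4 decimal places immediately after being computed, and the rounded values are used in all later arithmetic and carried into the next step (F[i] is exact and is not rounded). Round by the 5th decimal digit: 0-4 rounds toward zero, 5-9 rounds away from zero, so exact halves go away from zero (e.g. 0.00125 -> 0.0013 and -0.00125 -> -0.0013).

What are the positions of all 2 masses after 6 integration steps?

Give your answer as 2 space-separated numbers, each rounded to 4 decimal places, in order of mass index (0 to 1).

Step 0: x=[3.0000 10.0000] v=[0.0000 -1.0000]
Step 1: x=[3.0800 9.8400] v=[0.8000 -1.6000]
Step 2: x=[3.2336 9.6248] v=[1.5360 -2.1520]
Step 3: x=[3.4504 9.3618] v=[2.1675 -2.6302]
Step 4: x=[3.7164 9.0606] v=[2.6597 -3.0125]
Step 5: x=[4.0149 8.7325] v=[2.9853 -3.2813]
Step 6: x=[4.3275 8.3900] v=[3.1258 -3.4248]

Answer: 4.3275 8.3900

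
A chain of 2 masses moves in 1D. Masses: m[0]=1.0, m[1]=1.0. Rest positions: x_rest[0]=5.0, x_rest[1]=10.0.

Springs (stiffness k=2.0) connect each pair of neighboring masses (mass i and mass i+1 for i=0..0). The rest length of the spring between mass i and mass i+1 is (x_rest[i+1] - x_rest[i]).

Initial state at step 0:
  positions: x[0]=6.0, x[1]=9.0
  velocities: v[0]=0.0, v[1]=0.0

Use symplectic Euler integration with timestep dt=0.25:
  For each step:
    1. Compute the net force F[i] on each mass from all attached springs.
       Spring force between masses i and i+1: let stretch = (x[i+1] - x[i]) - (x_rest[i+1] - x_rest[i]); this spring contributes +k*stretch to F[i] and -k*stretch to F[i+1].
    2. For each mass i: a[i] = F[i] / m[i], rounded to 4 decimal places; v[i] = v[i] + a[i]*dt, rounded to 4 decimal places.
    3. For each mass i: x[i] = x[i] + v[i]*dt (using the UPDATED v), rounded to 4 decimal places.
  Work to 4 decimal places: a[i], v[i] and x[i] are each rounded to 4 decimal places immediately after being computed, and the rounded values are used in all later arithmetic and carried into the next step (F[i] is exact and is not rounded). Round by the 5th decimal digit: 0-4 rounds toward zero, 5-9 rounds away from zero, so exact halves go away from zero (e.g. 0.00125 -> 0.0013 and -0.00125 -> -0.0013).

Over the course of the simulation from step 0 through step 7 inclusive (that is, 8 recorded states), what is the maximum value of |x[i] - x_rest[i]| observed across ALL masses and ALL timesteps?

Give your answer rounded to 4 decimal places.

Step 0: x=[6.0000 9.0000] v=[0.0000 0.0000]
Step 1: x=[5.7500 9.2500] v=[-1.0000 1.0000]
Step 2: x=[5.3125 9.6875] v=[-1.7500 1.7500]
Step 3: x=[4.7969 10.2031] v=[-2.0625 2.0625]
Step 4: x=[4.3321 10.6680] v=[-1.8594 1.8594]
Step 5: x=[4.0342 10.9659] v=[-1.1915 1.1915]
Step 6: x=[3.9778 11.0223] v=[-0.2257 0.2257]
Step 7: x=[4.1770 10.8232] v=[0.7966 -0.7966]
Max displacement = 1.0223

Answer: 1.0223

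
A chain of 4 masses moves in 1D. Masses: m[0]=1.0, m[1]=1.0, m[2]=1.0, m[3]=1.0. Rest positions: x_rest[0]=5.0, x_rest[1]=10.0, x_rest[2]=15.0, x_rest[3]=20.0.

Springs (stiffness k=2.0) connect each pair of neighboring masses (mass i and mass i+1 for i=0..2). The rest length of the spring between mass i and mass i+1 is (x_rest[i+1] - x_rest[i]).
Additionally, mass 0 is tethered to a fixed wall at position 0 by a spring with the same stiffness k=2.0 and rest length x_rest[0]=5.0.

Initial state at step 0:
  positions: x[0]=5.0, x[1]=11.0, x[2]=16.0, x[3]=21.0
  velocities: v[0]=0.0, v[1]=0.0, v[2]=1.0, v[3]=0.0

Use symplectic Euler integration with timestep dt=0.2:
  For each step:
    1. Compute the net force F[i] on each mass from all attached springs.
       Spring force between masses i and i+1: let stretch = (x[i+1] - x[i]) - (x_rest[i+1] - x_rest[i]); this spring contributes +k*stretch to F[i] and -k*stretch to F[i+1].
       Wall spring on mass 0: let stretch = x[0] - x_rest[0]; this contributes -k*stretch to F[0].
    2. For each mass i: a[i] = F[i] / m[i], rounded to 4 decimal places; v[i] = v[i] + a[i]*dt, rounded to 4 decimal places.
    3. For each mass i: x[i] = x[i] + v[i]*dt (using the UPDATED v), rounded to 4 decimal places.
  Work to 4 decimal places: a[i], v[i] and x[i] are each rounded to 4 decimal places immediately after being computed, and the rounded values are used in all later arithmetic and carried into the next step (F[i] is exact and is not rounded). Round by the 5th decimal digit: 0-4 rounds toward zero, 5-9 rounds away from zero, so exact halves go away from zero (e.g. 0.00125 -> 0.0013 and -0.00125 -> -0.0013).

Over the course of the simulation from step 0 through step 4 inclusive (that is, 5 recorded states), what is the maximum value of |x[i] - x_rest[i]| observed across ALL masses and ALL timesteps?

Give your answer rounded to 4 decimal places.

Step 0: x=[5.0000 11.0000 16.0000 21.0000] v=[0.0000 0.0000 1.0000 0.0000]
Step 1: x=[5.0800 10.9200 16.2000 21.0000] v=[0.4000 -0.4000 1.0000 0.0000]
Step 2: x=[5.2208 10.7952 16.3616 21.0160] v=[0.7040 -0.6240 0.8080 0.0800]
Step 3: x=[5.3899 10.6698 16.4502 21.0596] v=[0.8454 -0.6272 0.4432 0.2182]
Step 4: x=[5.5502 10.5844 16.4452 21.1345] v=[0.8014 -0.4270 -0.0252 0.3744]
Max displacement = 1.4502

Answer: 1.4502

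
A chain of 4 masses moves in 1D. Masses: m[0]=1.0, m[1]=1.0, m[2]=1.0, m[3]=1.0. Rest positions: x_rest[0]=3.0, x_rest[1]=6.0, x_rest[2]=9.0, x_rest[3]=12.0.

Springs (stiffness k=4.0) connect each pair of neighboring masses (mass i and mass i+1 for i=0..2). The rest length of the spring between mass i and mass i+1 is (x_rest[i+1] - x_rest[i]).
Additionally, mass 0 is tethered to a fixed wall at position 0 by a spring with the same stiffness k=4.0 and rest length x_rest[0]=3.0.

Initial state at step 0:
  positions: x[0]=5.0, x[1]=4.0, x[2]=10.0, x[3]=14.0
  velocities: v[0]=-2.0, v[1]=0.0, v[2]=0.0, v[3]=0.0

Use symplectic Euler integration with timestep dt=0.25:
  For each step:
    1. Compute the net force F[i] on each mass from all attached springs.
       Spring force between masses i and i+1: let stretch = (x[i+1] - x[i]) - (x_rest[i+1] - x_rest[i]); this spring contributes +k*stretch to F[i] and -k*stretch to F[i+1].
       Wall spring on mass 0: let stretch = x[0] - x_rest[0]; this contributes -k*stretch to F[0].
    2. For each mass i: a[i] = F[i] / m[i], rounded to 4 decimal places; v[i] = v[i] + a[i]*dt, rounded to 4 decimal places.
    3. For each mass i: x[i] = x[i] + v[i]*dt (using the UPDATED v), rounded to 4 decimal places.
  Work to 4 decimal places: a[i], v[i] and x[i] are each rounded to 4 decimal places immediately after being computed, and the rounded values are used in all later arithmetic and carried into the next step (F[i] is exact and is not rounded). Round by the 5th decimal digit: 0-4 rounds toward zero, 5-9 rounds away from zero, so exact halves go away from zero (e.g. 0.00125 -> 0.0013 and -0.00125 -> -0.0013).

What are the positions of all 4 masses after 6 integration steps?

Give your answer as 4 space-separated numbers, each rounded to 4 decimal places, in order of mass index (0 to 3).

Step 0: x=[5.0000 4.0000 10.0000 14.0000] v=[-2.0000 0.0000 0.0000 0.0000]
Step 1: x=[3.0000 5.7500 9.5000 13.7500] v=[-8.0000 7.0000 -2.0000 -1.0000]
Step 2: x=[0.9375 7.7500 9.1250 13.1875] v=[-8.2500 8.0000 -1.5000 -2.2500]
Step 3: x=[0.3438 8.3906 9.4219 12.3594] v=[-2.3750 2.5625 1.1875 -3.3125]
Step 4: x=[1.6758 7.2774 10.1953 11.5469] v=[5.3280 -4.4530 3.0937 -3.2500]
Step 5: x=[3.9893 5.4932 10.5772 11.1465] v=[9.2538 -7.1367 1.5274 -1.6016]
Step 6: x=[5.6814 4.6041 9.8304 11.3538] v=[6.7684 -3.5566 -2.9873 0.8291]

Answer: 5.6814 4.6041 9.8304 11.3538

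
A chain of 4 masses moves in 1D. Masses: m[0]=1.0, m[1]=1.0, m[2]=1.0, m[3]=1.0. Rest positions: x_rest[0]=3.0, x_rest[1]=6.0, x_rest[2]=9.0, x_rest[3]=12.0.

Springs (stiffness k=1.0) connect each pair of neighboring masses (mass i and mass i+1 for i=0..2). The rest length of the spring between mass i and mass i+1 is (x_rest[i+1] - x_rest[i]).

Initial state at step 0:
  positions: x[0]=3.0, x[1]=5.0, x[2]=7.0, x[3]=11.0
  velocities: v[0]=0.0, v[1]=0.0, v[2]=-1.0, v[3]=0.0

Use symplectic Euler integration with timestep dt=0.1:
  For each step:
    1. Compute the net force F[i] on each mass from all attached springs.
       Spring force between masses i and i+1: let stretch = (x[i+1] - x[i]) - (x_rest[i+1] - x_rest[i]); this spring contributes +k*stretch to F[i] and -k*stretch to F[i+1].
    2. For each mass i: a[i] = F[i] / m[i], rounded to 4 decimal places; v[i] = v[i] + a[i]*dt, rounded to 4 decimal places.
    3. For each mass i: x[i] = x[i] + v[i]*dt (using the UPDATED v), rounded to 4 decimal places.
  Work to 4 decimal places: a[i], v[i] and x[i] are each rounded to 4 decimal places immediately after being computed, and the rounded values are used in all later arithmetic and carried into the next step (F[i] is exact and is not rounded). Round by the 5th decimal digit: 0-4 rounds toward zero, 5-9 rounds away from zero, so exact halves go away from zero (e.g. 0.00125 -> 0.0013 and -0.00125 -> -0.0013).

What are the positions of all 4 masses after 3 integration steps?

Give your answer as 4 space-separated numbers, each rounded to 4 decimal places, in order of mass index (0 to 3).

Answer: 2.9405 4.9965 6.8255 10.9375

Derivation:
Step 0: x=[3.0000 5.0000 7.0000 11.0000] v=[0.0000 0.0000 -1.0000 0.0000]
Step 1: x=[2.9900 5.0000 6.9200 10.9900] v=[-0.1000 0.0000 -0.8000 -0.1000]
Step 2: x=[2.9701 4.9991 6.8615 10.9693] v=[-0.1990 -0.0090 -0.5850 -0.2070]
Step 3: x=[2.9405 4.9965 6.8255 10.9375] v=[-0.2961 -0.0257 -0.3605 -0.3178]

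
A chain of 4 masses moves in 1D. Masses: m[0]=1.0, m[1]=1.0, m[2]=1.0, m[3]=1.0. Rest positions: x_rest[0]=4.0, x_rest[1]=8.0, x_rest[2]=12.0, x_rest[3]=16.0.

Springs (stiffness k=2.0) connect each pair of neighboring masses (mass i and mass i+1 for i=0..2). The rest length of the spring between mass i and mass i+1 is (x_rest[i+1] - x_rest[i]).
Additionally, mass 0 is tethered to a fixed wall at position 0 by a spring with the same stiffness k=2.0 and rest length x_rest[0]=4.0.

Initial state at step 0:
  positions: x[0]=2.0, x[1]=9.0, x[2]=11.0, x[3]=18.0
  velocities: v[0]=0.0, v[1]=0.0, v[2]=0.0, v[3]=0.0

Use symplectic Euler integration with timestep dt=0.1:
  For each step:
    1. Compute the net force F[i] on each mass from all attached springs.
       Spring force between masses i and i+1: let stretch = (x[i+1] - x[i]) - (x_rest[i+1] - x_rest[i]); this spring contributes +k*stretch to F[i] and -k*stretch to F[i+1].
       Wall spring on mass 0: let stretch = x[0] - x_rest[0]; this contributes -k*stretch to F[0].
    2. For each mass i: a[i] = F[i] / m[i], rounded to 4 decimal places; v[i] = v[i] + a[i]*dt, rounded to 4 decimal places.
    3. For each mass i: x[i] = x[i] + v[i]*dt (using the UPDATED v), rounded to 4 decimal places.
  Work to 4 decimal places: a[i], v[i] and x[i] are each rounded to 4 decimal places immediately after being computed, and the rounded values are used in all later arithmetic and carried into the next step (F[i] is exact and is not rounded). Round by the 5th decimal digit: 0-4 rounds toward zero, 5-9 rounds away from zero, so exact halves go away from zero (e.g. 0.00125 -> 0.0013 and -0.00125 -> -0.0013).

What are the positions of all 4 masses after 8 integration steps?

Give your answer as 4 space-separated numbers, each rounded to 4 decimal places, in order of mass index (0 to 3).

Answer: 4.5117 6.8300 13.3073 16.4228

Derivation:
Step 0: x=[2.0000 9.0000 11.0000 18.0000] v=[0.0000 0.0000 0.0000 0.0000]
Step 1: x=[2.1000 8.9000 11.1000 17.9400] v=[1.0000 -1.0000 1.0000 -0.6000]
Step 2: x=[2.2940 8.7080 11.2928 17.8232] v=[1.9400 -1.9200 1.9280 -1.1680]
Step 3: x=[2.5704 8.4394 11.5645 17.6558] v=[2.7640 -2.6858 2.7171 -1.6741]
Step 4: x=[2.9128 8.1159 11.8955 17.4466] v=[3.4237 -3.2346 3.3103 -2.0924]
Step 5: x=[3.3010 7.7640 12.2620 17.2063] v=[3.8818 -3.5193 3.6646 -2.4026]
Step 6: x=[3.7124 7.4128 12.6374 16.9472] v=[4.1142 -3.5123 3.7539 -2.5915]
Step 7: x=[4.1236 7.0921 12.9945 16.6819] v=[4.1118 -3.2075 3.5709 -2.6535]
Step 8: x=[4.5117 6.8300 13.3073 16.4228] v=[3.8808 -2.6207 3.1279 -2.5910]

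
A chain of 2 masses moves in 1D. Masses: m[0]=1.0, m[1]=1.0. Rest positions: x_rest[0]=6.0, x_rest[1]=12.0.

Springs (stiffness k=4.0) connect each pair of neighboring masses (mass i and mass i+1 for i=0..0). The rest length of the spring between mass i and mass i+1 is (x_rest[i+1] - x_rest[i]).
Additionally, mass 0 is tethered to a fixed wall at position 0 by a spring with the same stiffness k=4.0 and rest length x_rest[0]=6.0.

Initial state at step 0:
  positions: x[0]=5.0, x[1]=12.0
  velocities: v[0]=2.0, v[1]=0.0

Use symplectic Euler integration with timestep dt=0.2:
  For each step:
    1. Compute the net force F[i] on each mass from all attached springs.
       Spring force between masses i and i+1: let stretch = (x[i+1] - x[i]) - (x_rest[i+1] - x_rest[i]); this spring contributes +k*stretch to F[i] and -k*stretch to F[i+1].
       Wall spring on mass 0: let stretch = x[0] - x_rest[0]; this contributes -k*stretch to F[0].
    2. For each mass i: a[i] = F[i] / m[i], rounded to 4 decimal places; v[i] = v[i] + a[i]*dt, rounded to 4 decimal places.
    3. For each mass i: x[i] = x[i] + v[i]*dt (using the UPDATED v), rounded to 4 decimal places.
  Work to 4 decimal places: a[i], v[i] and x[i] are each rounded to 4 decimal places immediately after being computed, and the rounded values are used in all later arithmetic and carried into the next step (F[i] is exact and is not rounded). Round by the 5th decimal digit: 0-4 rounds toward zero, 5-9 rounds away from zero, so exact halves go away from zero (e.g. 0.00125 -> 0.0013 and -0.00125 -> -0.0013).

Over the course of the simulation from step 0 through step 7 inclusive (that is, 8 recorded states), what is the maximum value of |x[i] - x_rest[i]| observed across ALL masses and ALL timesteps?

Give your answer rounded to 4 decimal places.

Step 0: x=[5.0000 12.0000] v=[2.0000 0.0000]
Step 1: x=[5.7200 11.8400] v=[3.6000 -0.8000]
Step 2: x=[6.5040 11.6608] v=[3.9200 -0.8960]
Step 3: x=[7.0724 11.6165] v=[2.8422 -0.2214]
Step 4: x=[7.2363 11.8052] v=[0.8196 0.9433]
Step 5: x=[6.9734 12.2228] v=[-1.3143 2.0882]
Step 6: x=[6.4347 12.7605] v=[-2.6935 2.6887]
Step 7: x=[5.8786 13.2461] v=[-2.7806 2.4281]
Max displacement = 1.2461

Answer: 1.2461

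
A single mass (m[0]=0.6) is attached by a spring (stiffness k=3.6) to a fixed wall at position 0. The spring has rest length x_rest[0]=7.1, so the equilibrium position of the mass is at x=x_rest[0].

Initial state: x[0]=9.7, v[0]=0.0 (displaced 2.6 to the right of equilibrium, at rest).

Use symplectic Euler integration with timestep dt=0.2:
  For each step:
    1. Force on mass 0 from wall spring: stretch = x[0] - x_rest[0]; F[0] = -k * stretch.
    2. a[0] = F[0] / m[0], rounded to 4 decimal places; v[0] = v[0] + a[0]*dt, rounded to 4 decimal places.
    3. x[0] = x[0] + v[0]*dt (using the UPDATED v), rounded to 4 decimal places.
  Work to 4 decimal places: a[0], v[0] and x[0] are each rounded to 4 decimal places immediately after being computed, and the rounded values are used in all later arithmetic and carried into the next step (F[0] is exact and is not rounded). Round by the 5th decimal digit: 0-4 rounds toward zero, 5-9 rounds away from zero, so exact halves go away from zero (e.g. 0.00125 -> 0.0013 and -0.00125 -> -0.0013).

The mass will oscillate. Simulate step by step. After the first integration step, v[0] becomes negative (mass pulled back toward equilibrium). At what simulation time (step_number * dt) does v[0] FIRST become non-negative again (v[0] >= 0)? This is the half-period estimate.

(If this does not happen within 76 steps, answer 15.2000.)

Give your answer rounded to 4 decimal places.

Answer: 1.4000

Derivation:
Step 0: x=[9.7000] v=[0.0000]
Step 1: x=[9.0760] v=[-3.1200]
Step 2: x=[7.9778] v=[-5.4912]
Step 3: x=[6.6689] v=[-6.5446]
Step 4: x=[5.4634] v=[-6.0273]
Step 5: x=[4.6507] v=[-4.0634]
Step 6: x=[4.4259] v=[-1.1242]
Step 7: x=[4.8428] v=[2.0847]
First v>=0 after going negative at step 7, time=1.4000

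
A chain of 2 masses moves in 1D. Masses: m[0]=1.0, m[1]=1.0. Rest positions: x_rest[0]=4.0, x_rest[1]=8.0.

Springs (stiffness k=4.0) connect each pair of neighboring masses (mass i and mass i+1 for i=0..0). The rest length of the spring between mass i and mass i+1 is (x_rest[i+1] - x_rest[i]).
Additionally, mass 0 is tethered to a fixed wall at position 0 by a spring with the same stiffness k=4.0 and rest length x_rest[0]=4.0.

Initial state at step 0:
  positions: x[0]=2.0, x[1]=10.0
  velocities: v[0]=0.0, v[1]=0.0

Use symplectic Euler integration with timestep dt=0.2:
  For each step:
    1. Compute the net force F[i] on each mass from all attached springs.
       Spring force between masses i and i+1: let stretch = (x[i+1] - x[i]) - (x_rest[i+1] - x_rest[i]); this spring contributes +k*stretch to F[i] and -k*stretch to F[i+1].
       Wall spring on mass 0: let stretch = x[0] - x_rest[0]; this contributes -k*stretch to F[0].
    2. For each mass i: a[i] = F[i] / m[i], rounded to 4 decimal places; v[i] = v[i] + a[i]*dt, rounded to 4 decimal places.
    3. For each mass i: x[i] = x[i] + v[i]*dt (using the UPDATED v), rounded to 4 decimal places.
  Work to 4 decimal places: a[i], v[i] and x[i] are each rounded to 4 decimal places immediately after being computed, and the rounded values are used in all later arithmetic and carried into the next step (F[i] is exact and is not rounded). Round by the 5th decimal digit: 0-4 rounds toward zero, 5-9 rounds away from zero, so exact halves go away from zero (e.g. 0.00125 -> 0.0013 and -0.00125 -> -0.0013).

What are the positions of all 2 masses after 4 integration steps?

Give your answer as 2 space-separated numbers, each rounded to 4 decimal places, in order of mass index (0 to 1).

Answer: 6.5881 6.7391

Derivation:
Step 0: x=[2.0000 10.0000] v=[0.0000 0.0000]
Step 1: x=[2.9600 9.3600] v=[4.8000 -3.2000]
Step 2: x=[4.4704 8.3360] v=[7.5520 -5.1200]
Step 3: x=[5.8840 7.3335] v=[7.0682 -5.0125]
Step 4: x=[6.5881 6.7391] v=[3.5206 -2.9721]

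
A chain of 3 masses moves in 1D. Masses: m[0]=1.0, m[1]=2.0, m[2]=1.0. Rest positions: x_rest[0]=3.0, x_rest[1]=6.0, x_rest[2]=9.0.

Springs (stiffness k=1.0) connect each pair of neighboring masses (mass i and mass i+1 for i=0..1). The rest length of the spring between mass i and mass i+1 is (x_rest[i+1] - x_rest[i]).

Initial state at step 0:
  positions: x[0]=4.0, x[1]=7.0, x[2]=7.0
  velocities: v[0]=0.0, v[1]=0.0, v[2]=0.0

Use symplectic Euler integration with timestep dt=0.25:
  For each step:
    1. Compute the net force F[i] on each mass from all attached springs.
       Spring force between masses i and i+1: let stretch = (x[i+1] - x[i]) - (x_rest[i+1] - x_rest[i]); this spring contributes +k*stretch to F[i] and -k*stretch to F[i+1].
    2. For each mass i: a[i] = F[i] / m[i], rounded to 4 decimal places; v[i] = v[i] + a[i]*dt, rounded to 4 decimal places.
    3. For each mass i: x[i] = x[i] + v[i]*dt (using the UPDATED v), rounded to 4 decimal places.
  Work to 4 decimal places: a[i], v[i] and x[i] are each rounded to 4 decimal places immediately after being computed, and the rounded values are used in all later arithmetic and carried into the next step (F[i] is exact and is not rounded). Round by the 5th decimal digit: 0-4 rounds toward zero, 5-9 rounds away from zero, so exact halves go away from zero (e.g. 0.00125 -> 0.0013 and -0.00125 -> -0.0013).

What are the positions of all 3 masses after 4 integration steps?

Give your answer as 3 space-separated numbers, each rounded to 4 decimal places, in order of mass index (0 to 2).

Step 0: x=[4.0000 7.0000 7.0000] v=[0.0000 0.0000 0.0000]
Step 1: x=[4.0000 6.9063 7.1875] v=[0.0000 -0.3750 0.7500]
Step 2: x=[3.9942 6.7305 7.5449] v=[-0.0234 -0.7032 1.4297]
Step 3: x=[3.9719 6.4946 8.0389] v=[-0.0893 -0.9435 1.9761]
Step 4: x=[3.9198 6.2282 8.6239] v=[-0.2086 -1.0658 2.3400]

Answer: 3.9198 6.2282 8.6239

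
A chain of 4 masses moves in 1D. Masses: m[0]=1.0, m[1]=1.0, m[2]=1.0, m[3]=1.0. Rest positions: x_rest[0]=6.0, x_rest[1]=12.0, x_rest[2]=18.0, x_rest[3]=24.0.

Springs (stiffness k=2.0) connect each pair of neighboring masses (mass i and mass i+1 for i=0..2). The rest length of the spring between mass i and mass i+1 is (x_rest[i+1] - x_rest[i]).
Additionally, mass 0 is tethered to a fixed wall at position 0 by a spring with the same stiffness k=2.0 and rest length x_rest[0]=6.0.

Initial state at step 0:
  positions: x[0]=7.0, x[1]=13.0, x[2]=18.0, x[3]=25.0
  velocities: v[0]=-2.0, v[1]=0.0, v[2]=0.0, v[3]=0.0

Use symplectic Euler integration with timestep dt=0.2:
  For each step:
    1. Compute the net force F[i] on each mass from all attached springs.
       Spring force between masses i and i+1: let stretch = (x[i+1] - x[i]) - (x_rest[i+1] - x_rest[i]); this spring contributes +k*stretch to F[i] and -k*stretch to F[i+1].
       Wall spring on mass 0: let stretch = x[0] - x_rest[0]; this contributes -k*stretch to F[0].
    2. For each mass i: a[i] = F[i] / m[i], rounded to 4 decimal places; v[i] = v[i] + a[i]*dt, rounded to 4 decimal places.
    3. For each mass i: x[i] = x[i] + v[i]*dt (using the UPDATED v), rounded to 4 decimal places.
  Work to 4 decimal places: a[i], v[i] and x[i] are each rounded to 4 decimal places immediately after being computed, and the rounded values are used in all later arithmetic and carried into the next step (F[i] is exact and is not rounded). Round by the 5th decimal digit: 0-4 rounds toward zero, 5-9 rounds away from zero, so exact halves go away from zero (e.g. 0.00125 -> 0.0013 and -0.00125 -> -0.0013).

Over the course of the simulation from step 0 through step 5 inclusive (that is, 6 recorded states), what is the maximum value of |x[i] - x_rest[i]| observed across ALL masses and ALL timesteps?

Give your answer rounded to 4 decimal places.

Answer: 1.2496

Derivation:
Step 0: x=[7.0000 13.0000 18.0000 25.0000] v=[-2.0000 0.0000 0.0000 0.0000]
Step 1: x=[6.5200 12.9200 18.1600 24.9200] v=[-2.4000 -0.4000 0.8000 -0.4000]
Step 2: x=[6.0304 12.7472 18.4416 24.7792] v=[-2.4480 -0.8640 1.4080 -0.7040]
Step 3: x=[5.5957 12.4926 18.7747 24.6114] v=[-2.1734 -1.2730 1.6653 -0.8390]
Step 4: x=[5.2651 12.1888 19.0721 24.4567] v=[-1.6529 -1.5189 1.4871 -0.7737]
Step 5: x=[5.0672 11.8818 19.2496 24.3512] v=[-0.9895 -1.5351 0.8876 -0.5275]
Max displacement = 1.2496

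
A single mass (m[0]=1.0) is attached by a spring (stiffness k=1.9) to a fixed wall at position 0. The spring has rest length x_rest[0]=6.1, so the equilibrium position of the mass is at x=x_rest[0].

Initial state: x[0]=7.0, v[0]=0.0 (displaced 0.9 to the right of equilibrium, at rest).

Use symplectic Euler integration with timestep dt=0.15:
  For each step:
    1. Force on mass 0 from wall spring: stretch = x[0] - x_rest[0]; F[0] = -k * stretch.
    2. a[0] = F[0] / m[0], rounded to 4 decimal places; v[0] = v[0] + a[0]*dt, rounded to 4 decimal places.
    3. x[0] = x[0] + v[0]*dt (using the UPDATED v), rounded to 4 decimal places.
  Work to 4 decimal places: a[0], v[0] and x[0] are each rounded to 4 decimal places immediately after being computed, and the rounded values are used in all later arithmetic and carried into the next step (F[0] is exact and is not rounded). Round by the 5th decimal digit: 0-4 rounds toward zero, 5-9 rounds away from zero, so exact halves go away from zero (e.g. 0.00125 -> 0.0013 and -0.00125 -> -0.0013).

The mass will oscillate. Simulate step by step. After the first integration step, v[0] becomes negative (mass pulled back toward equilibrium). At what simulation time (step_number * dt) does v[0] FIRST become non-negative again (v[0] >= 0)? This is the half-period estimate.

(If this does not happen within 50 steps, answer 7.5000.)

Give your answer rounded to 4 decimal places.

Answer: 2.4000

Derivation:
Step 0: x=[7.0000] v=[0.0000]
Step 1: x=[6.9615] v=[-0.2565]
Step 2: x=[6.8862] v=[-0.5020]
Step 3: x=[6.7773] v=[-0.7261]
Step 4: x=[6.6394] v=[-0.9191]
Step 5: x=[6.4785] v=[-1.0728]
Step 6: x=[6.3014] v=[-1.1807]
Step 7: x=[6.1157] v=[-1.2381]
Step 8: x=[5.9293] v=[-1.2426]
Step 9: x=[5.7502] v=[-1.1940]
Step 10: x=[5.5861] v=[-1.0943]
Step 11: x=[5.4439] v=[-0.9478]
Step 12: x=[5.3298] v=[-0.7608]
Step 13: x=[5.2486] v=[-0.5413]
Step 14: x=[5.2038] v=[-0.2986]
Step 15: x=[5.1973] v=[-0.0432]
Step 16: x=[5.2294] v=[0.2141]
First v>=0 after going negative at step 16, time=2.4000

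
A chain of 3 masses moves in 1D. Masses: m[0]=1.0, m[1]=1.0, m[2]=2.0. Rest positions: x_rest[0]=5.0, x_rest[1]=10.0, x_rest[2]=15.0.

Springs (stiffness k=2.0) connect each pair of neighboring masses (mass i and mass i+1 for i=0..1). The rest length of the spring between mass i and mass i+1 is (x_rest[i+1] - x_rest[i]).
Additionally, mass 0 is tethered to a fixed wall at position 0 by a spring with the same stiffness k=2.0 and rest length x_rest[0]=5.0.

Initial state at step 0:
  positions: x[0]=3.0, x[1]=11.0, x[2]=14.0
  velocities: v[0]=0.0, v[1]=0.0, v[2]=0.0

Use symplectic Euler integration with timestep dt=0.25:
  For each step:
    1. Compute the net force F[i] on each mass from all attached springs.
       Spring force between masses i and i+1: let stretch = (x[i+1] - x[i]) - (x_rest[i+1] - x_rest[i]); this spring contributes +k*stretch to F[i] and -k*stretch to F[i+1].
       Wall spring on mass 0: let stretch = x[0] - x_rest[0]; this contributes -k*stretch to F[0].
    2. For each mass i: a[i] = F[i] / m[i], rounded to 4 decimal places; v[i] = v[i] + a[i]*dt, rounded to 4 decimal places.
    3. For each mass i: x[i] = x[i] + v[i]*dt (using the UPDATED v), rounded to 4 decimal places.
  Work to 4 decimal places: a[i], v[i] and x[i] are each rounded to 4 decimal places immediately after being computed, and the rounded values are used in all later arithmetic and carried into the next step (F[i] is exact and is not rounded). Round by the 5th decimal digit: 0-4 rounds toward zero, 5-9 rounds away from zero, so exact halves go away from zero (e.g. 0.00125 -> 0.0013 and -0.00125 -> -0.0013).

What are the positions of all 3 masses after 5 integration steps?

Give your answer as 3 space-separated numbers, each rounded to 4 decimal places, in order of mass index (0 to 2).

Answer: 6.3890 7.9675 14.6914

Derivation:
Step 0: x=[3.0000 11.0000 14.0000] v=[0.0000 0.0000 0.0000]
Step 1: x=[3.6250 10.3750 14.1250] v=[2.5000 -2.5000 0.5000]
Step 2: x=[4.6406 9.3750 14.3281] v=[4.0625 -4.0000 0.8125]
Step 3: x=[5.6680 8.4023 14.5342] v=[4.1094 -3.8907 0.8242]
Step 4: x=[6.3287 7.8543 14.6695] v=[2.6426 -2.1919 0.5412]
Step 5: x=[6.3890 7.9675 14.6914] v=[0.2411 0.4529 0.0874]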